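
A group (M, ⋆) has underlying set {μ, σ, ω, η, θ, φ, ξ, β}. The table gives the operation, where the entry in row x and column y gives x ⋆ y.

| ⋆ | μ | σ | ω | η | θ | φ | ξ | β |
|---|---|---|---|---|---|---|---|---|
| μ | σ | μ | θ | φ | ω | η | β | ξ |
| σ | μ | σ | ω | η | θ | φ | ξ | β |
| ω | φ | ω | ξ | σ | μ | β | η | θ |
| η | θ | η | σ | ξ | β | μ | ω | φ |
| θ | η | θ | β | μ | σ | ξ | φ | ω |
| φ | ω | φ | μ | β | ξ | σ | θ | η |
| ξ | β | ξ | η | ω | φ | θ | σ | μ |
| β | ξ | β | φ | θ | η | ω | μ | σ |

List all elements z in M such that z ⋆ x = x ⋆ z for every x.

{ξ, σ}

An element z is central iff its row equals its column in the table.
For η: η ⋆ φ = μ ≠ β = φ ⋆ η, so η ∉ Z.
Checking each element this way leaves Z(M) = {ξ, σ}.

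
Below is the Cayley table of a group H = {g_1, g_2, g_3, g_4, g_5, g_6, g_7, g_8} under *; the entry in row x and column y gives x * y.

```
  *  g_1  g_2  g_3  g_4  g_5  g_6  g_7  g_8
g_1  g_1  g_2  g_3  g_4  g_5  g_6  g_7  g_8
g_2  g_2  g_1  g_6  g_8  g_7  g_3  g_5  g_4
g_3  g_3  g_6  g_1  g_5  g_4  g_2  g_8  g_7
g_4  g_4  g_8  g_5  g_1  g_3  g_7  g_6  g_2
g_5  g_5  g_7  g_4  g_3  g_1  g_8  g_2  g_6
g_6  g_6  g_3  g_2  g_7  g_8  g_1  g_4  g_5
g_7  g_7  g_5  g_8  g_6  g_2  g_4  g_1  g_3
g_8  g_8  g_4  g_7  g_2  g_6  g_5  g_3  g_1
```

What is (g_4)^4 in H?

g_1

g_4^1 = g_4
g_4^2 = g_4 * g_4 = g_1
g_4^3 = g_1 * g_4 = g_4
g_4^4 = g_4 * g_4 = g_1
(Structurally, H here is isomorphic to the elementary abelian group (Z_2)^3.)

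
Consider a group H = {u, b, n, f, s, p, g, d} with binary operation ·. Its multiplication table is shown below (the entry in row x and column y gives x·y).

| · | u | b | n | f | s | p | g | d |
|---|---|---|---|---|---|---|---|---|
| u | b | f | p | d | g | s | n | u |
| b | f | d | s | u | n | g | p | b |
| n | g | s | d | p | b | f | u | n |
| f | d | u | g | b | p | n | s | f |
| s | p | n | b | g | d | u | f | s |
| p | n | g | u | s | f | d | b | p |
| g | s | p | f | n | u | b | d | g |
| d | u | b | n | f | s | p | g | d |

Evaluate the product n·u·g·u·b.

n·u = g
g·g = d
d·u = u
u·b = f

f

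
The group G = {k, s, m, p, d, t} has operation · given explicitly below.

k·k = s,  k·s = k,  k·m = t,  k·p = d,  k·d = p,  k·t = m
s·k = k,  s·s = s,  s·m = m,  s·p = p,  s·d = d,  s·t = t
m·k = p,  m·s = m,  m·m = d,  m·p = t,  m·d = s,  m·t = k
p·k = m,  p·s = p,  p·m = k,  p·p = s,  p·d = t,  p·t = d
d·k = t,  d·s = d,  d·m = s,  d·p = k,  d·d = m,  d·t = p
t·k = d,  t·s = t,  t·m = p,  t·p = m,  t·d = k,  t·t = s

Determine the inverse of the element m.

First locate the identity: row s matches the header, so s is the identity.
Scan row m for s: m·d = s. Hence m^(-1) = d.

d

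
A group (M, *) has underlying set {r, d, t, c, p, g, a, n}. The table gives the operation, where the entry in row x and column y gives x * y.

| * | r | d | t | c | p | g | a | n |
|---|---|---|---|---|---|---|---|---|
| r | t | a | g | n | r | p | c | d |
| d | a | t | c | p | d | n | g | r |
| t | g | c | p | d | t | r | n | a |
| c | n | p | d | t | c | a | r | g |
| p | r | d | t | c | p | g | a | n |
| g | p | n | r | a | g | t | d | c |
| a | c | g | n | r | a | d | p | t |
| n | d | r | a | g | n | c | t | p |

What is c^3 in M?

d

c^1 = c
c^2 = c * c = t
c^3 = t * c = d
(Structurally, M here is isomorphic to Z_2 x Z_4.)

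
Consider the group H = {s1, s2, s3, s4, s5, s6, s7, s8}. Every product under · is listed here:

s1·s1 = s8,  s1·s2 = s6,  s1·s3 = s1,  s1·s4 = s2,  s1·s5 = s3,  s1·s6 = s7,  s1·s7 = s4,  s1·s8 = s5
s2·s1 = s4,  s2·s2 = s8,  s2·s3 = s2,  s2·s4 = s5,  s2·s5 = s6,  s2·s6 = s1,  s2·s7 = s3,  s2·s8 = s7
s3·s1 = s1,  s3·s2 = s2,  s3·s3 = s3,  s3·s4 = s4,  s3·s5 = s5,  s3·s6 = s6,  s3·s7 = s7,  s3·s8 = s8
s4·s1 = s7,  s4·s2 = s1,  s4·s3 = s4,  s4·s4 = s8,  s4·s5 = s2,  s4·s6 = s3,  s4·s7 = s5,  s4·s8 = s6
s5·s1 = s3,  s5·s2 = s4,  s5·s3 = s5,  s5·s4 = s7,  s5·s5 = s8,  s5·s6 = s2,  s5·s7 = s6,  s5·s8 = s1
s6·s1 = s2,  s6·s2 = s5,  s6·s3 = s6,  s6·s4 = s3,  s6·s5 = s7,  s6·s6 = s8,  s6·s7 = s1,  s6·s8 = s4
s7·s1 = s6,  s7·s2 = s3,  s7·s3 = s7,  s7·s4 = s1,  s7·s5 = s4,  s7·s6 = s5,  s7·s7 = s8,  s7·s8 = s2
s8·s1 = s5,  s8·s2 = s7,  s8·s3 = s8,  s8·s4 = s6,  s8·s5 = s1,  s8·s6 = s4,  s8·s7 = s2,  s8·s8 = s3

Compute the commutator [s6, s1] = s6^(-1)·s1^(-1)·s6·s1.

s8

Identity is s3; from the table s6^(-1) = s4 and s1^(-1) = s5.
s4·s5 = s2
s2·s6 = s1
s1·s1 = s8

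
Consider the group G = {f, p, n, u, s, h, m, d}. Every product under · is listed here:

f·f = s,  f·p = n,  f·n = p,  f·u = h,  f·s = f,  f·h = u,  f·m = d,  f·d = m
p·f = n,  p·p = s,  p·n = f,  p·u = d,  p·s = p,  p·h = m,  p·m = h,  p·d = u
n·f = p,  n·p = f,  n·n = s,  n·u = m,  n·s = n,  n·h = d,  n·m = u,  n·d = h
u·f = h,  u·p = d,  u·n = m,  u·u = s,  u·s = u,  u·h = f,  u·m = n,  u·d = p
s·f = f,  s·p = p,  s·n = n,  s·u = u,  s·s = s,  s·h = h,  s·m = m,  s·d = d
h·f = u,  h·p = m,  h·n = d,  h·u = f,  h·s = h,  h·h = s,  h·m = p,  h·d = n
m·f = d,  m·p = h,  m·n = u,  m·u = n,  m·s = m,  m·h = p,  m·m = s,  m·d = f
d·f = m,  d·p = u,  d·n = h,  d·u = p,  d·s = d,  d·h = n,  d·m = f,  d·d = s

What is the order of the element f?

2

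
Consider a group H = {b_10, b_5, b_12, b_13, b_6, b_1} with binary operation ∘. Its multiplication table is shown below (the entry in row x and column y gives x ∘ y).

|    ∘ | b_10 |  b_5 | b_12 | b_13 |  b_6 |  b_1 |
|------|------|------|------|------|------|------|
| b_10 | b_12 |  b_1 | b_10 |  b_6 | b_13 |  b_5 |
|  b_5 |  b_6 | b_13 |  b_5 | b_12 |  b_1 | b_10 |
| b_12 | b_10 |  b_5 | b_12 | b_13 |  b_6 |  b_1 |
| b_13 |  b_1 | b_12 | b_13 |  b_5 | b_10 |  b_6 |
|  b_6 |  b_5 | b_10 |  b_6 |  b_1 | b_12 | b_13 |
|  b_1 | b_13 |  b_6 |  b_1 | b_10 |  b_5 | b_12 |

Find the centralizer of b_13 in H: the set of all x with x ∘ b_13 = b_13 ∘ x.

{b_12, b_13, b_5}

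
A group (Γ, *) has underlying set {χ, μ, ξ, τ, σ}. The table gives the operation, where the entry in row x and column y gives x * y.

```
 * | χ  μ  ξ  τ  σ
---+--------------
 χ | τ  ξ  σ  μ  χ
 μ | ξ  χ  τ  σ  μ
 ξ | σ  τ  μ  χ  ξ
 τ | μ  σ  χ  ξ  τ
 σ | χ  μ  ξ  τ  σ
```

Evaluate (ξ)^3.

τ

ξ^1 = ξ
ξ^2 = ξ * ξ = μ
ξ^3 = μ * ξ = τ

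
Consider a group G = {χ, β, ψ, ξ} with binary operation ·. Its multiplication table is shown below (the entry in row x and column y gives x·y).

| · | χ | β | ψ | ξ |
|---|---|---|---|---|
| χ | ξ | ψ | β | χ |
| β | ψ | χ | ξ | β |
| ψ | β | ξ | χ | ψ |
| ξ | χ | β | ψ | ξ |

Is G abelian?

Yes

Check whether the table is symmetric across its main diagonal.
Every entry (row x, col y) equals the entry (row y, col x), so G is abelian.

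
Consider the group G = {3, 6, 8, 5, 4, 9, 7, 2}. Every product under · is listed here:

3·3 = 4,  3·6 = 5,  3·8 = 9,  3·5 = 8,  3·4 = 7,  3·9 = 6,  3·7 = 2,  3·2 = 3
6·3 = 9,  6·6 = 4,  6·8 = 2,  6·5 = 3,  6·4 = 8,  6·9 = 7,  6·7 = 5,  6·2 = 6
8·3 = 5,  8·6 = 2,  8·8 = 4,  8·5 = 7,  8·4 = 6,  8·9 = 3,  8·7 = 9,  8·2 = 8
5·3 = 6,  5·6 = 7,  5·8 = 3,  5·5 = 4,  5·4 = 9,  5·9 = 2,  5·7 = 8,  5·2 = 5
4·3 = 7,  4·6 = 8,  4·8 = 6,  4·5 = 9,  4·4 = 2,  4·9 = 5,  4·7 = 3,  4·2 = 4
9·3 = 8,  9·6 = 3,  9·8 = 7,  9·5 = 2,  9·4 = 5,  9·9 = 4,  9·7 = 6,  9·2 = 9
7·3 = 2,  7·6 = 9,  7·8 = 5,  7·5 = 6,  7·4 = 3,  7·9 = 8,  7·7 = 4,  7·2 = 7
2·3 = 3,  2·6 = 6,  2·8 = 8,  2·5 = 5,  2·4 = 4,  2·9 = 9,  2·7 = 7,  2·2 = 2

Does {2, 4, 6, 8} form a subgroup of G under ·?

Yes

{2, 4, 6, 8} contains the identity 2.
Checking products: every product of two elements of {2, 4, 6, 8} (read from the table) lies in {2, 4, 6, 8}, so the set is closed.
In a finite group, a nonempty closed subset is a subgroup. So {2, 4, 6, 8} ≤ G.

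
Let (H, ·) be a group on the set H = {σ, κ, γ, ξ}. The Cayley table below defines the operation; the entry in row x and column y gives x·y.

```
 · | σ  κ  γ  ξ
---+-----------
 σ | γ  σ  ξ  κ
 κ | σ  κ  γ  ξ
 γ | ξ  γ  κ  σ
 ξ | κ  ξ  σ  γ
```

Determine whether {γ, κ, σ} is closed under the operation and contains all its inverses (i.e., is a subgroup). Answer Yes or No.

No

σ·γ = ξ, which is not in {γ, κ, σ}.
The subset is not closed under ·, so it is not a subgroup.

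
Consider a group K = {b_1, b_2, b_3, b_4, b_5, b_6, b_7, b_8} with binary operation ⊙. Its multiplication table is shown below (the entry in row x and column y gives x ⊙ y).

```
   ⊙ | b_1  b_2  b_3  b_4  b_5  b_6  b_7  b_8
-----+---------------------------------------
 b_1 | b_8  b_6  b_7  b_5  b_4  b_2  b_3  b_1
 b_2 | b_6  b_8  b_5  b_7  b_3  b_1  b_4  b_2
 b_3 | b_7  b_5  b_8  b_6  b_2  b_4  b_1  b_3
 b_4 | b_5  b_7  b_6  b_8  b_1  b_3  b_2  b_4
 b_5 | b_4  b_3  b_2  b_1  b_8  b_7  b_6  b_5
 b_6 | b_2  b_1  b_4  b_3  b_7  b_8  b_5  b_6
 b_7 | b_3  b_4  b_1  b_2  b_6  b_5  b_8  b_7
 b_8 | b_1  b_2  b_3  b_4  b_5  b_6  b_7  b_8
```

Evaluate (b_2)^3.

b_2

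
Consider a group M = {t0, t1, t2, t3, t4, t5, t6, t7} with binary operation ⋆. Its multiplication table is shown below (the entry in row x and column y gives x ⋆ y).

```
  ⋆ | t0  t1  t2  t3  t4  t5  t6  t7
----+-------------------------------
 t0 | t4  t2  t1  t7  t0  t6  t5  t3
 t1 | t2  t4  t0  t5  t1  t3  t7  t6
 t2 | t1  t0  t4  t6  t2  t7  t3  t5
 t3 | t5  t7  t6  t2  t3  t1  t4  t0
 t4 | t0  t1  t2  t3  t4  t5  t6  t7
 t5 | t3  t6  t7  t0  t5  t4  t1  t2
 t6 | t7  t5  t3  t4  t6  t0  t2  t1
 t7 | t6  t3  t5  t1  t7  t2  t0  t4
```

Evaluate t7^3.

t7^1 = t7
t7^2 = t7 ⋆ t7 = t4
t7^3 = t4 ⋆ t7 = t7

t7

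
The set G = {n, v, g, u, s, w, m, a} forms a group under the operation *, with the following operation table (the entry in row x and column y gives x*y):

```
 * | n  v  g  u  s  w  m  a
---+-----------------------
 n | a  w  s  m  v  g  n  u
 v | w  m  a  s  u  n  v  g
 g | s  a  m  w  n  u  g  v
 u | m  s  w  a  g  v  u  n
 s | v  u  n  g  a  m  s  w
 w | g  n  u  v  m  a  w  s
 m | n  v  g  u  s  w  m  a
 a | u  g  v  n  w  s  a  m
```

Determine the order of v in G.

2

The identity element is m (its row matches the header).
v^1 = v
v^2 = v*v = m
The first power of v equal to the identity is v^2, so ord(v) = 2.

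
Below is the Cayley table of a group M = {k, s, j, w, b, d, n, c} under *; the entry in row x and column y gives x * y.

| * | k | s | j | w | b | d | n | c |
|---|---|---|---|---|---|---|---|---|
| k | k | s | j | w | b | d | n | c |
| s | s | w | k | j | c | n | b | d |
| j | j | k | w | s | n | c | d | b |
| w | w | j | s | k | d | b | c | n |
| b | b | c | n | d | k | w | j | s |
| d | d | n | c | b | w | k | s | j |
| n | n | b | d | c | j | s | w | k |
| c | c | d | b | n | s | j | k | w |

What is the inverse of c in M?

First locate the identity: row k matches the header, so k is the identity.
Scan row c for k: c * n = k. Hence c^(-1) = n.
(Structurally, M here is isomorphic to Z_2 x Z_4.)

n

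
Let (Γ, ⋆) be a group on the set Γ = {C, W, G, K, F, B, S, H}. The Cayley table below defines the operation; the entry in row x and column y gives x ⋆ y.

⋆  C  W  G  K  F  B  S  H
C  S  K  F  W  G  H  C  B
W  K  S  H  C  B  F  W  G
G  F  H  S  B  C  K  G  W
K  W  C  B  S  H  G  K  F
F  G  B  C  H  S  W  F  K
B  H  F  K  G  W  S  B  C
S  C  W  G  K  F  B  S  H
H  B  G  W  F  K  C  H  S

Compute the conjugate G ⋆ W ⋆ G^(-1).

W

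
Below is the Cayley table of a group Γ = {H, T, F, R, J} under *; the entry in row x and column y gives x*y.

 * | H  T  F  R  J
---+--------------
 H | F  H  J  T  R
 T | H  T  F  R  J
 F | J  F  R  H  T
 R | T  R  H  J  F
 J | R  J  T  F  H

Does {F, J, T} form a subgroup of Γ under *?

J*J = H, which is not in {F, J, T}.
The subset is not closed under *, so it is not a subgroup.
(Structurally, Γ here is isomorphic to the cyclic group Z_5.)

No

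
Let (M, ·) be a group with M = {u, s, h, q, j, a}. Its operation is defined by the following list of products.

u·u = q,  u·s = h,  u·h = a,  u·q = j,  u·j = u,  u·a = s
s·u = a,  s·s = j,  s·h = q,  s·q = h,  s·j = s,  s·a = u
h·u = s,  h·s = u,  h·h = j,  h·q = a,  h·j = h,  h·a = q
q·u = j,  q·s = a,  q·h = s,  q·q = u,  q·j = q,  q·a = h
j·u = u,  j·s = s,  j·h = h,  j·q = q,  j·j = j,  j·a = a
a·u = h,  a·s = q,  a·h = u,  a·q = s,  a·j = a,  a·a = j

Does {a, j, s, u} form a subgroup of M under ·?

No

u·u = q, which is not in {a, j, s, u}.
The subset is not closed under ·, so it is not a subgroup.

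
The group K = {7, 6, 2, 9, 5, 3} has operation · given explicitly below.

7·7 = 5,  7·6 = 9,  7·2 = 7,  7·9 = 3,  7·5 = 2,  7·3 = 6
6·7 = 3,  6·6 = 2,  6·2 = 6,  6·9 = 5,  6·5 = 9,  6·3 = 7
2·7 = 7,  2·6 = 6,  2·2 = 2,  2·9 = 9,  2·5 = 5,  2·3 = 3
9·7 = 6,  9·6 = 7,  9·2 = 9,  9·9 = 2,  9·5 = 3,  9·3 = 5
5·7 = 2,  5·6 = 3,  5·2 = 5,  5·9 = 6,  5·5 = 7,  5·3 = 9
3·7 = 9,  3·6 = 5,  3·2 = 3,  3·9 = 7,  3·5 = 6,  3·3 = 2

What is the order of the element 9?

2

The identity element is 2 (its row matches the header).
9^1 = 9
9^2 = 9·9 = 2
The first power of 9 equal to the identity is 9^2, so ord(9) = 2.
(Structurally, K here is isomorphic to the symmetric group S_3.)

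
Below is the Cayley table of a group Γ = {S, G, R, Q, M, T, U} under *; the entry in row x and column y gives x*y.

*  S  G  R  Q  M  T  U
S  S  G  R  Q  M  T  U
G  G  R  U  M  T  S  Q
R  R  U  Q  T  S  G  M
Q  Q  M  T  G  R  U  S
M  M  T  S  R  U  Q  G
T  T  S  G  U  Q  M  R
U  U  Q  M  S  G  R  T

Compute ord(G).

The identity element is S (its row matches the header).
G^1 = G
G^2 = G*G = R
G^3 = R*G = U
G^4 = U*G = Q
G^5 = Q*G = M
G^6 = M*G = T
G^7 = T*G = S
The first power of G equal to the identity is G^7, so ord(G) = 7.

7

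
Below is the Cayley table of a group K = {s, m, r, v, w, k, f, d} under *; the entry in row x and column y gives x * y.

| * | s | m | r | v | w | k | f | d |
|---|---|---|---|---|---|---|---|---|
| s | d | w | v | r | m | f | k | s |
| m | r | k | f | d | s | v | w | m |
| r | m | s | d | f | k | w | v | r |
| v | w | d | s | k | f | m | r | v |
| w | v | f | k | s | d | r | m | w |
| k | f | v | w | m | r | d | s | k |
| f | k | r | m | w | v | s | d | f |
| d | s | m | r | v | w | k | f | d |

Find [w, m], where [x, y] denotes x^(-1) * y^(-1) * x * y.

k

Identity is d; from the table w^(-1) = w and m^(-1) = v.
w * v = s
s * w = m
m * m = k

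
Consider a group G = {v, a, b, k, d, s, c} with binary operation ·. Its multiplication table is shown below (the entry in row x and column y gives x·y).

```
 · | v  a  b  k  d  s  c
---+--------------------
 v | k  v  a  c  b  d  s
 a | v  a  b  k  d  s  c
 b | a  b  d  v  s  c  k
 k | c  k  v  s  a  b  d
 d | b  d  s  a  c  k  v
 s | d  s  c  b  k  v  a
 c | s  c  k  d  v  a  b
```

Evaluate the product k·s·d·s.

v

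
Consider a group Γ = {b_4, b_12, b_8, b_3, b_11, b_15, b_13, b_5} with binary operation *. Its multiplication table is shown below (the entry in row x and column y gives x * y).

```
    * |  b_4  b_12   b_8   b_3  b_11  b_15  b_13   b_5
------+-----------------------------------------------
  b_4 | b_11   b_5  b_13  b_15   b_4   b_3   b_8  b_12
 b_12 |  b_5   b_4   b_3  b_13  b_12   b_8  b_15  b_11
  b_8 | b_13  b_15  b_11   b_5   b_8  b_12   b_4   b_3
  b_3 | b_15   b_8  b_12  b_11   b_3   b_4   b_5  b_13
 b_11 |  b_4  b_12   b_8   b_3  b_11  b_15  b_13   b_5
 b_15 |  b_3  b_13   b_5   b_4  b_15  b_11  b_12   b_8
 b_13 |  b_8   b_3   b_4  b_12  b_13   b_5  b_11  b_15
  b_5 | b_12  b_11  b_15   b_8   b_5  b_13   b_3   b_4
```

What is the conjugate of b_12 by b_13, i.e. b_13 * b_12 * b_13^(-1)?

b_5

The identity is b_11. In row b_13, the entry b_11 sits in column b_13, so b_13^(-1) = b_13.
b_13 * b_12 = b_3
b_3 * b_13 = b_5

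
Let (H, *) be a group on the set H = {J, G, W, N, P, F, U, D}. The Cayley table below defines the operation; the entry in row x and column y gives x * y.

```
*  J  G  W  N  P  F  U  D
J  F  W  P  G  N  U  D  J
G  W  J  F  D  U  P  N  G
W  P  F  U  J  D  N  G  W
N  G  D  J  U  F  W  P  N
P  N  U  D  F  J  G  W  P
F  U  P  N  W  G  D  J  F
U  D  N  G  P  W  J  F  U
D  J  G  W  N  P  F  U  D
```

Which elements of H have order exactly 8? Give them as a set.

{G, N, P, W}

Identity is D. Compute the order of each non-identity element by repeated multiplication:
  J: J → F → U → D  (order 4)
  G: G → J → W → F → P → U → N → D  (order 8)
  W: W → U → G → F → N → J → P → D  (order 8)
  N: N → U → P → F → W → J → G → D  (order 8)
  P: P → J → N → F → G → U → W → D  (order 8)
  F: F → D  (order 2)
  U: U → F → J → D  (order 4)
Elements of order 8: {G, N, P, W}.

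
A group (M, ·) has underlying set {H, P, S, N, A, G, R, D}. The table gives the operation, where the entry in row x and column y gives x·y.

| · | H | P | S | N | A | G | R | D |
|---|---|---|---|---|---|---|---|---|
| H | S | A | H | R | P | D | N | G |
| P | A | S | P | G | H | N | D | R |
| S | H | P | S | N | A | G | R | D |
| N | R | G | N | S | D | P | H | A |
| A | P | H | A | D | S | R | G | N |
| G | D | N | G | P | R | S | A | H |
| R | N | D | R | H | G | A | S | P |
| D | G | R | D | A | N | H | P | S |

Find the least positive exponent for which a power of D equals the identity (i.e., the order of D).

The identity element is S (its row matches the header).
D^1 = D
D^2 = D·D = S
The first power of D equal to the identity is D^2, so ord(D) = 2.

2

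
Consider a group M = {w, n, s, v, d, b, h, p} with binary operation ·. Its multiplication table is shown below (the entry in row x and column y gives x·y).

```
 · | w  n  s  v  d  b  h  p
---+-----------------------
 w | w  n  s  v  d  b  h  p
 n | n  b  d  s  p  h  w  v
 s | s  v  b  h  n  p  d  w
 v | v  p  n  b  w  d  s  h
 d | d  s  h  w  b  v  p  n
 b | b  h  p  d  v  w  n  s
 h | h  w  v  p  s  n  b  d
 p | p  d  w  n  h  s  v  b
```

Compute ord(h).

The identity element is w (its row matches the header).
h^1 = h
h^2 = h·h = b
h^3 = b·h = n
h^4 = n·h = w
The first power of h equal to the identity is h^4, so ord(h) = 4.

4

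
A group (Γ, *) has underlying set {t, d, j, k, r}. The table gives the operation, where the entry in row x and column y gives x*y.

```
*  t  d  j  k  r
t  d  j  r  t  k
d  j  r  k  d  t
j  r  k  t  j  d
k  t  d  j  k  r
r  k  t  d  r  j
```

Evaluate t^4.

r

t^1 = t
t^2 = t*t = d
t^3 = d*t = j
t^4 = j*t = r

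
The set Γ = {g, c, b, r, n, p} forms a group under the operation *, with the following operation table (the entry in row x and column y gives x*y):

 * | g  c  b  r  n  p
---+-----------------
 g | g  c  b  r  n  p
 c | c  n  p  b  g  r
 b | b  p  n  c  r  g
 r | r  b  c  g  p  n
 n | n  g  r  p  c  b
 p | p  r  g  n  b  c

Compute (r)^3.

r^1 = r
r^2 = r*r = g
r^3 = g*r = r

r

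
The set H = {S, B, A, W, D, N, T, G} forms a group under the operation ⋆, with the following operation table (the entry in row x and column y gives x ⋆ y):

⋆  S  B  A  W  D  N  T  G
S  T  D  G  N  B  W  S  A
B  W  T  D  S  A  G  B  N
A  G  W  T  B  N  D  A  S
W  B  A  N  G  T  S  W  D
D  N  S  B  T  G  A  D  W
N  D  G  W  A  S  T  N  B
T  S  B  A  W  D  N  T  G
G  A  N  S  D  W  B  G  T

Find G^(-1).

First locate the identity: row T matches the header, so T is the identity.
Scan row G for T: G ⋆ G = T. Hence G^(-1) = G.

G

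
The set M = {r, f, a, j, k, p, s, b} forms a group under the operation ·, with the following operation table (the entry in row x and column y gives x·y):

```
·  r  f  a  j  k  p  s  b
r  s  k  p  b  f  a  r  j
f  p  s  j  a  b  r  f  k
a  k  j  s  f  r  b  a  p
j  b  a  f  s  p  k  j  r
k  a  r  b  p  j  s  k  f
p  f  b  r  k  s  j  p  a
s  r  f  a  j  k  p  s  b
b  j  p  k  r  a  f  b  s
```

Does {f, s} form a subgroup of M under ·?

Yes

{f, s} contains the identity s.
Checking products: every product of two elements of {f, s} (read from the table) lies in {f, s}, so the set is closed.
In a finite group, a nonempty closed subset is a subgroup. So {f, s} ≤ M.
(Structurally, M here is isomorphic to the dihedral group D_4.)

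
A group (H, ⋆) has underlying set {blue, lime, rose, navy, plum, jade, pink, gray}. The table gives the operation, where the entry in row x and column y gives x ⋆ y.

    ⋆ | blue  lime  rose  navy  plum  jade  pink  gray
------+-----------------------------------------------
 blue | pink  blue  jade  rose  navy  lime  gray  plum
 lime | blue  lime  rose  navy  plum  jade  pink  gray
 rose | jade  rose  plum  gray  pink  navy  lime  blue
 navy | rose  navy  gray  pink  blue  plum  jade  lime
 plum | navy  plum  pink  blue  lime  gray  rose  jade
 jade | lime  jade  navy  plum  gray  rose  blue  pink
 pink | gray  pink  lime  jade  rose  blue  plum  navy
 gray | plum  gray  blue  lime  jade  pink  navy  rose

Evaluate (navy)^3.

navy^1 = navy
navy^2 = navy ⋆ navy = pink
navy^3 = pink ⋆ navy = jade

jade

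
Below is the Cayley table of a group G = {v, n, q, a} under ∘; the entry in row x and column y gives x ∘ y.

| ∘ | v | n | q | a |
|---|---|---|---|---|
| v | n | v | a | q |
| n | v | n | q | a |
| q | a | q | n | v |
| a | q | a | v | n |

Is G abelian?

Yes

Check whether the table is symmetric across its main diagonal.
Every entry (row x, col y) equals the entry (row y, col x), so G is abelian.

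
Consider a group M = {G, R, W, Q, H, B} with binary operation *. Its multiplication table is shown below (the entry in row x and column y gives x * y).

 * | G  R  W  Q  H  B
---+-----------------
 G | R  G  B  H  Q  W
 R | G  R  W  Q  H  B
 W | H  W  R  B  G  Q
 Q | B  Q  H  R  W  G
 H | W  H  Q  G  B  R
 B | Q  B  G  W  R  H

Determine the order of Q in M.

2

The identity element is R (its row matches the header).
Q^1 = Q
Q^2 = Q * Q = R
The first power of Q equal to the identity is Q^2, so ord(Q) = 2.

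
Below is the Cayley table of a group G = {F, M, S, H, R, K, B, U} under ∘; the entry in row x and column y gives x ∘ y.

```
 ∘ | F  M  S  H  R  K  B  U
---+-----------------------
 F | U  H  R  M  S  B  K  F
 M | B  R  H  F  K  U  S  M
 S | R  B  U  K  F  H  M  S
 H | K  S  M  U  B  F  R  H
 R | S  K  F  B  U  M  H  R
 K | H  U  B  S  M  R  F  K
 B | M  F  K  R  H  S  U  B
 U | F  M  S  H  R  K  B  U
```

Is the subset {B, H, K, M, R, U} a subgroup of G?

No

K ∘ B = F, which is not in {B, H, K, M, R, U}.
The subset is not closed under ∘, so it is not a subgroup.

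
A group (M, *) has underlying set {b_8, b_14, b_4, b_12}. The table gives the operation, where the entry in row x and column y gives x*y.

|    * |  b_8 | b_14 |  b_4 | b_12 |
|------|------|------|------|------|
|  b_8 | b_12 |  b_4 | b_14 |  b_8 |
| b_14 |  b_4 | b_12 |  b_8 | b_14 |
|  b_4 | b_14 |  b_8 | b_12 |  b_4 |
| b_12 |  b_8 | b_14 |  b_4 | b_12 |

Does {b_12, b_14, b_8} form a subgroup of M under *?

b_14*b_8 = b_4, which is not in {b_12, b_14, b_8}.
The subset is not closed under *, so it is not a subgroup.

No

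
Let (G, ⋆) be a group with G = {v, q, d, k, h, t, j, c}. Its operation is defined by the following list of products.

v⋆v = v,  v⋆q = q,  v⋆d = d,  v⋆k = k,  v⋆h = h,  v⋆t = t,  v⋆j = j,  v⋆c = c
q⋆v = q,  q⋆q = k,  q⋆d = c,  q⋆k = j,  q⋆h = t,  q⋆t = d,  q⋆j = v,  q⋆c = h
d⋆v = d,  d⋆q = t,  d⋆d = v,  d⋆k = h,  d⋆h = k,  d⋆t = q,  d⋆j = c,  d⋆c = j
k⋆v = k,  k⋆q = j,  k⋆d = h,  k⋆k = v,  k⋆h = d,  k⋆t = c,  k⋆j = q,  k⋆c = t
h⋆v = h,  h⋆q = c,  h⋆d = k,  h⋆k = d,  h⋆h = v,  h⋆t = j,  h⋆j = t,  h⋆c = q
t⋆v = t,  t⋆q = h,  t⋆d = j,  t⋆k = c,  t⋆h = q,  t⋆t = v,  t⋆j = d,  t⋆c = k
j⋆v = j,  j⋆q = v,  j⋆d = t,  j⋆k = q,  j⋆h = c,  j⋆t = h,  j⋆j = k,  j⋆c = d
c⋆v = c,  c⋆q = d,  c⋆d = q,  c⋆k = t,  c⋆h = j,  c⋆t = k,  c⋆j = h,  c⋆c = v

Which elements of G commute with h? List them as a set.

Compare row h with column h entry by entry.
k ⋆ h = d = h ⋆ k, so k commutes with h.
t ⋆ h = q but h ⋆ t = j, so t does not.
Collecting the elements that commute with h: C(h) = {d, h, k, v}.

{d, h, k, v}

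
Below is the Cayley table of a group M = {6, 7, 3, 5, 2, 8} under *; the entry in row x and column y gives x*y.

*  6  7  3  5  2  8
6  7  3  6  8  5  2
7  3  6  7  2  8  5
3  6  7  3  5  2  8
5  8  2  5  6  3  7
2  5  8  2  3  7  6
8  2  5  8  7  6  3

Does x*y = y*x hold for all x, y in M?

Yes

Check whether the table is symmetric across its main diagonal.
Every entry (row x, col y) equals the entry (row y, col x), so M is abelian.
(In fact M ≅ the cyclic group Z_6.)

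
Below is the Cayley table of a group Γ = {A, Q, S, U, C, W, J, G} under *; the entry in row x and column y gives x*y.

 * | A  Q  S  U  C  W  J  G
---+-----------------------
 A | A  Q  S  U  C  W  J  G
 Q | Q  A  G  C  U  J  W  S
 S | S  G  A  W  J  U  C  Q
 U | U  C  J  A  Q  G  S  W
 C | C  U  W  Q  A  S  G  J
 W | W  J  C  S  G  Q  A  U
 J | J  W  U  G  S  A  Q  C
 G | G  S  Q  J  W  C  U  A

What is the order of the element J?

The identity element is A (its row matches the header).
J^1 = J
J^2 = J*J = Q
J^3 = Q*J = W
J^4 = W*J = A
The first power of J equal to the identity is J^4, so ord(J) = 4.

4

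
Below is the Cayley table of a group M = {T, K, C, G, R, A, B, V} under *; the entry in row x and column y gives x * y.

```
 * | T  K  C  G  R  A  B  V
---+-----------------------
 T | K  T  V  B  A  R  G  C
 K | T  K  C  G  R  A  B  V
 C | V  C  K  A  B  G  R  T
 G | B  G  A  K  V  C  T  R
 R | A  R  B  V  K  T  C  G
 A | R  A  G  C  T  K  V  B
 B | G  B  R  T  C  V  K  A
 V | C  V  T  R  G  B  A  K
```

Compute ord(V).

2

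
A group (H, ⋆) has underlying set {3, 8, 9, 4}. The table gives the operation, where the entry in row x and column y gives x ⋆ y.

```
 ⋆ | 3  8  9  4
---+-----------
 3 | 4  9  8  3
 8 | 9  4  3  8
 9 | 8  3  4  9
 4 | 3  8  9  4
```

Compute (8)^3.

8^1 = 8
8^2 = 8 ⋆ 8 = 4
8^3 = 4 ⋆ 8 = 8

8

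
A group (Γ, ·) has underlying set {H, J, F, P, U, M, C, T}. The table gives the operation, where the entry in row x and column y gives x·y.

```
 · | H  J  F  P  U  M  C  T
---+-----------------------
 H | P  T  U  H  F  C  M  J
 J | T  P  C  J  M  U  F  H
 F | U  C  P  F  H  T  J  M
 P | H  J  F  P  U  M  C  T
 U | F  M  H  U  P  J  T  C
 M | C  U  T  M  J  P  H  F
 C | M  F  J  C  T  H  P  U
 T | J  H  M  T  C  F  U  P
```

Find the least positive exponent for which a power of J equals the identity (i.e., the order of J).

2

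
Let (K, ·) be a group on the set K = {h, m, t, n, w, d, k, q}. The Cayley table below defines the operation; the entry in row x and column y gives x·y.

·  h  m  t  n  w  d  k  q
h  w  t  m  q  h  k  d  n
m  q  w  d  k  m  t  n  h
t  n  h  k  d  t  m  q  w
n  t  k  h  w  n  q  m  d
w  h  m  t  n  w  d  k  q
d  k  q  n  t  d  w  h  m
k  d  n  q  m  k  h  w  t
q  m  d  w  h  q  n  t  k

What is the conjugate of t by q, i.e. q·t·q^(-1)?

The identity is w. In row q, the entry w sits in column t, so q^(-1) = t.
q·t = w
w·t = t

t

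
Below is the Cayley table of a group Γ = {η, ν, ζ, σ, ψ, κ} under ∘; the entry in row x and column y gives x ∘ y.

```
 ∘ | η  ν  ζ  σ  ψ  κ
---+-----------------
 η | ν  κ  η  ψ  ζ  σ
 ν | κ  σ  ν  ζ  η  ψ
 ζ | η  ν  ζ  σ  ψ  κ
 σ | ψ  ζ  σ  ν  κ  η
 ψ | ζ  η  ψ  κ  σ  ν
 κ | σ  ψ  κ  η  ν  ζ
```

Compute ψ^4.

ν

ψ^1 = ψ
ψ^2 = ψ ∘ ψ = σ
ψ^3 = σ ∘ ψ = κ
ψ^4 = κ ∘ ψ = ν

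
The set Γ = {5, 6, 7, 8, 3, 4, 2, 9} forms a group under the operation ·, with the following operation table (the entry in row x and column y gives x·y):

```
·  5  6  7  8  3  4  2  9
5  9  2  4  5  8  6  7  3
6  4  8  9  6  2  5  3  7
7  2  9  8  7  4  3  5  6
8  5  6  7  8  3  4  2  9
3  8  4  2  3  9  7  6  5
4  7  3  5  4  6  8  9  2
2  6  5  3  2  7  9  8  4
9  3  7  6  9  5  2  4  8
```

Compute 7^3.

7^1 = 7
7^2 = 7·7 = 8
7^3 = 8·7 = 7

7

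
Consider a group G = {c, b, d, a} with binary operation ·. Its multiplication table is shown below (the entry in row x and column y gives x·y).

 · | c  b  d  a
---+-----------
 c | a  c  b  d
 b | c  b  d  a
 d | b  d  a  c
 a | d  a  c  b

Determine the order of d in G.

4

The identity element is b (its row matches the header).
d^1 = d
d^2 = d·d = a
d^3 = a·d = c
d^4 = c·d = b
The first power of d equal to the identity is d^4, so ord(d) = 4.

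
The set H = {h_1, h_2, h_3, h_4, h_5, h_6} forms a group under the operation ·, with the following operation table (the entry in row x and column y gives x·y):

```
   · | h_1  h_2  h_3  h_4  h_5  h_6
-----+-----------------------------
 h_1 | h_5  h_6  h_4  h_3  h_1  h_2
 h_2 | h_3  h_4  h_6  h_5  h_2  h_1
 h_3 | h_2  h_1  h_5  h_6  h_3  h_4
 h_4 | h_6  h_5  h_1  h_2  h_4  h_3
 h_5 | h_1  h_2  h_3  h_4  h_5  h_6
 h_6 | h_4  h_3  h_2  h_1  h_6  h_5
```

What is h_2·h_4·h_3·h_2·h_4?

h_2·h_4 = h_5
h_5·h_3 = h_3
h_3·h_2 = h_1
h_1·h_4 = h_3

h_3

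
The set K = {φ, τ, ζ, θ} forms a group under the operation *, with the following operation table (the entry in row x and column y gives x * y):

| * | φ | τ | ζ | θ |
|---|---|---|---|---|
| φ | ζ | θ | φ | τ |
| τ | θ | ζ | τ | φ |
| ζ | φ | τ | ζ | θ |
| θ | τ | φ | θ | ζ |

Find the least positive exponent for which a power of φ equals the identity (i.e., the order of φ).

The identity element is ζ (its row matches the header).
φ^1 = φ
φ^2 = φ * φ = ζ
The first power of φ equal to the identity is φ^2, so ord(φ) = 2.

2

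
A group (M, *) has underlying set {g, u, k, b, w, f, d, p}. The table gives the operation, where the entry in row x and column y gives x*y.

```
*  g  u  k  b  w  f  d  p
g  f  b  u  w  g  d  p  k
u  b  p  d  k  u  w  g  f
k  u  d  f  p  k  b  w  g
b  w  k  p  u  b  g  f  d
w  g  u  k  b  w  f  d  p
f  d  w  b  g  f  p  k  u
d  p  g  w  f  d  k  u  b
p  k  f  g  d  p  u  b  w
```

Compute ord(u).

4

The identity element is w (its row matches the header).
u^1 = u
u^2 = u*u = p
u^3 = p*u = f
u^4 = f*u = w
The first power of u equal to the identity is u^4, so ord(u) = 4.
(Structurally, M here is isomorphic to the cyclic group Z_8.)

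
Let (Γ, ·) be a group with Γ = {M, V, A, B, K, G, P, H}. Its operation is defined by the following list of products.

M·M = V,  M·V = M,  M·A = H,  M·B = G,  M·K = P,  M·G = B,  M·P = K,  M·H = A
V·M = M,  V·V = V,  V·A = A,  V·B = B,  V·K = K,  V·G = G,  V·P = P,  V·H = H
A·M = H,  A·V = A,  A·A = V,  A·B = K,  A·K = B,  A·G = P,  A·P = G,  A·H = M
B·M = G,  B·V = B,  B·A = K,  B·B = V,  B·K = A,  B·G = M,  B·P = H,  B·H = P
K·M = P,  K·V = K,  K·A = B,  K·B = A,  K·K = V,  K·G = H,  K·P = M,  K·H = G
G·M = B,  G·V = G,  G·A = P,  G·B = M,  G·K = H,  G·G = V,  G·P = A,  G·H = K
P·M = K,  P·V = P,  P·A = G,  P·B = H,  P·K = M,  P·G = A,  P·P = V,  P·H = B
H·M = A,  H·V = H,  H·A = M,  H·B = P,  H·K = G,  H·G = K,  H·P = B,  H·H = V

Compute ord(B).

The identity element is V (its row matches the header).
B^1 = B
B^2 = B·B = V
The first power of B equal to the identity is B^2, so ord(B) = 2.

2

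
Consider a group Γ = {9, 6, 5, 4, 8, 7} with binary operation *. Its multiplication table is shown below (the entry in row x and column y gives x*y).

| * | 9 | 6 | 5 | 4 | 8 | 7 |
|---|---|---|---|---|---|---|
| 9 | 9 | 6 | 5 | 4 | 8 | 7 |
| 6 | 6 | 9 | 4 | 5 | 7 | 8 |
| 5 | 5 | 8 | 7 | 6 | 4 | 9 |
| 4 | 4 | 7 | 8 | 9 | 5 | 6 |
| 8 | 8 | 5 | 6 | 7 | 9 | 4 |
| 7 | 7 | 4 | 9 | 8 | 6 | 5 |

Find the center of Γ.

{9}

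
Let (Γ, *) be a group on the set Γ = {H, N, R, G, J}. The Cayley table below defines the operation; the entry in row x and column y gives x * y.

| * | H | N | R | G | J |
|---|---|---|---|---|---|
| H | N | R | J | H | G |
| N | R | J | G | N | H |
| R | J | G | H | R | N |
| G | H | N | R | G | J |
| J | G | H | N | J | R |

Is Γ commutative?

Yes

Check whether the table is symmetric across its main diagonal.
Every entry (row x, col y) equals the entry (row y, col x), so Γ is abelian.
(In fact Γ ≅ the cyclic group Z_5.)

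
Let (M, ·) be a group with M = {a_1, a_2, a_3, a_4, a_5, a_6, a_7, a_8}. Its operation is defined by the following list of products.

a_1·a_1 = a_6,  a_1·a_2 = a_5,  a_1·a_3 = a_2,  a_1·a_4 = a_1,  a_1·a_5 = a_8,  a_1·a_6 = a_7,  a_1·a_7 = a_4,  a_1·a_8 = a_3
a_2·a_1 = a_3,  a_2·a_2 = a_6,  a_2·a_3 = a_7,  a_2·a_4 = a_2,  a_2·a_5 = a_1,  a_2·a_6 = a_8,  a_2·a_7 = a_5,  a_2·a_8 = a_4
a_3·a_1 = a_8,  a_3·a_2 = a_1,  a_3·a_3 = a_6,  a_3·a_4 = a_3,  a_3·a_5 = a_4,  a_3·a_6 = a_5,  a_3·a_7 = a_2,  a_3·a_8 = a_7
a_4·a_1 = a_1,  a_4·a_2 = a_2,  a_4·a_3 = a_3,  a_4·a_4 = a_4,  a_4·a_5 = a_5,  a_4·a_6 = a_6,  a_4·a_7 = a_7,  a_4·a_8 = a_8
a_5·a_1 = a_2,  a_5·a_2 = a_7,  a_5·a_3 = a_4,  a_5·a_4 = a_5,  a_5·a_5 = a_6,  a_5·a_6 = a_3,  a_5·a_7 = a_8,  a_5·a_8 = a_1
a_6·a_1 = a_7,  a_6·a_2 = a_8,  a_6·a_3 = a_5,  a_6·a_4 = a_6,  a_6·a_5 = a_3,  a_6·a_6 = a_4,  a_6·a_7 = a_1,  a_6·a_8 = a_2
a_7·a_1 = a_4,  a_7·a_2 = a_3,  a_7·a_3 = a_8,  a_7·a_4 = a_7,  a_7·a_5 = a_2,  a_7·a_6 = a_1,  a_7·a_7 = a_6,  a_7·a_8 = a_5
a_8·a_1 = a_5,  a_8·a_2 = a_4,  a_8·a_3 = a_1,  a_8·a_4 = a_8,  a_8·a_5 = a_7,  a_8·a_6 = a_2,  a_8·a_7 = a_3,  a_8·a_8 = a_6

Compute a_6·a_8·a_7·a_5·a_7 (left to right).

a_6·a_8 = a_2
a_2·a_7 = a_5
a_5·a_5 = a_6
a_6·a_7 = a_1

a_1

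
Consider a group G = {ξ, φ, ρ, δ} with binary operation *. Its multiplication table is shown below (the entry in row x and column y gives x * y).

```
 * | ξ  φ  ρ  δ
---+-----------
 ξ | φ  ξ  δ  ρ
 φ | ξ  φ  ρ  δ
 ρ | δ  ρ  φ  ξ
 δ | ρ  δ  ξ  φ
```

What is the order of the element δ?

2

The identity element is φ (its row matches the header).
δ^1 = δ
δ^2 = δ * δ = φ
The first power of δ equal to the identity is δ^2, so ord(δ) = 2.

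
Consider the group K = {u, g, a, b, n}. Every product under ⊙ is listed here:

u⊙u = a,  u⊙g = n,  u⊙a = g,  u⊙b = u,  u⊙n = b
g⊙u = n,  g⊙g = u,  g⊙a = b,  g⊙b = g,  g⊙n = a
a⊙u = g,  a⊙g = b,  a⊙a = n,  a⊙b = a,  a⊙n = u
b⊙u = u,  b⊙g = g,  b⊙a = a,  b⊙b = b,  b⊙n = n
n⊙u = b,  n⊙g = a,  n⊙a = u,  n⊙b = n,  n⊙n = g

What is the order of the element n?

5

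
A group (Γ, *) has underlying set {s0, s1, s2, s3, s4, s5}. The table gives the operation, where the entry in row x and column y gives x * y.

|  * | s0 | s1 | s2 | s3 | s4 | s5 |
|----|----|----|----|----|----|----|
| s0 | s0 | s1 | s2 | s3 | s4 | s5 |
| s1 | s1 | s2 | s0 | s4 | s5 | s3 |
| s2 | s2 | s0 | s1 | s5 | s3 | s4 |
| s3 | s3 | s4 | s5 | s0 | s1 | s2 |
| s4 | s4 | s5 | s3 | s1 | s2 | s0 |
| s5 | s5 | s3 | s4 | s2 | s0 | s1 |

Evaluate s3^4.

s3^1 = s3
s3^2 = s3 * s3 = s0
s3^3 = s0 * s3 = s3
s3^4 = s3 * s3 = s0

s0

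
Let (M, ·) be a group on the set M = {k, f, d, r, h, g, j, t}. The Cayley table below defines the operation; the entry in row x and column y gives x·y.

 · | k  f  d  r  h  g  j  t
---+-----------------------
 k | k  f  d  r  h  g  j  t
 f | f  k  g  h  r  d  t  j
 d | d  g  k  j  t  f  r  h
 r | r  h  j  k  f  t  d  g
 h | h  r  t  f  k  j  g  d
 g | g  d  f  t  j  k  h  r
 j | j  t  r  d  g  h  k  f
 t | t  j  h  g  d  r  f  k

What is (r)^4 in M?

k

r^1 = r
r^2 = r·r = k
r^3 = k·r = r
r^4 = r·r = k
(Structurally, M here is isomorphic to the elementary abelian group (Z_2)^3.)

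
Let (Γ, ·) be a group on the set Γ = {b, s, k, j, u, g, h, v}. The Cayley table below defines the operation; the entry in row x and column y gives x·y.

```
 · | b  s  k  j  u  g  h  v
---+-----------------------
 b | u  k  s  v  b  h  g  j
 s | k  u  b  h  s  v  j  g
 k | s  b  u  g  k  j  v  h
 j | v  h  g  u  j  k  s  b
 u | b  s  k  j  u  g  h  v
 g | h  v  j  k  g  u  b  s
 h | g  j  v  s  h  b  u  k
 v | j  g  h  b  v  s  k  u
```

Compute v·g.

s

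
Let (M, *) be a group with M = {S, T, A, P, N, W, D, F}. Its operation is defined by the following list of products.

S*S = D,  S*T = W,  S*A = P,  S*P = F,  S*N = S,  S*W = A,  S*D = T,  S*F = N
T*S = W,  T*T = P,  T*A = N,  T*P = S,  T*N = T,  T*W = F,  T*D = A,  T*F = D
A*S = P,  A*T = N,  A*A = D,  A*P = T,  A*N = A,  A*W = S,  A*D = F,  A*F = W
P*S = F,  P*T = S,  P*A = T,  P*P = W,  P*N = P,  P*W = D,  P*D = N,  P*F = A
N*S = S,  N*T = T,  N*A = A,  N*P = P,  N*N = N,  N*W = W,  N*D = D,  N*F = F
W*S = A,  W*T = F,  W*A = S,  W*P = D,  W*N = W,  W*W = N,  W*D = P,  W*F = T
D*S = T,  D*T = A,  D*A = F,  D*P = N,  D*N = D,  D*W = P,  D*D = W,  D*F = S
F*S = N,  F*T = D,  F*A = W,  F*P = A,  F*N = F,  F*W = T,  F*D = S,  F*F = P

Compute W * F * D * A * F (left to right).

S

W * F = T
T * D = A
A * A = D
D * F = S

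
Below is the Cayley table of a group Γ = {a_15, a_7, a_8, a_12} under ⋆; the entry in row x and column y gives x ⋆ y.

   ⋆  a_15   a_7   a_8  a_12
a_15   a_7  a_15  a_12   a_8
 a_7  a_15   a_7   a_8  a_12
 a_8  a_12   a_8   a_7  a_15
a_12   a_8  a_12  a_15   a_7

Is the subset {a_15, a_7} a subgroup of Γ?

{a_15, a_7} contains the identity a_7.
Checking products: every product of two elements of {a_15, a_7} (read from the table) lies in {a_15, a_7}, so the set is closed.
In a finite group, a nonempty closed subset is a subgroup. So {a_15, a_7} ≤ Γ.

Yes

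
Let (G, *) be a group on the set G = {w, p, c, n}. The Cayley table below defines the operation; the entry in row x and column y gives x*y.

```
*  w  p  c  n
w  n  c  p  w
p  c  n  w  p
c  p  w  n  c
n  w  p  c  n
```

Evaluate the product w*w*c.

w*w = n
n*c = c

c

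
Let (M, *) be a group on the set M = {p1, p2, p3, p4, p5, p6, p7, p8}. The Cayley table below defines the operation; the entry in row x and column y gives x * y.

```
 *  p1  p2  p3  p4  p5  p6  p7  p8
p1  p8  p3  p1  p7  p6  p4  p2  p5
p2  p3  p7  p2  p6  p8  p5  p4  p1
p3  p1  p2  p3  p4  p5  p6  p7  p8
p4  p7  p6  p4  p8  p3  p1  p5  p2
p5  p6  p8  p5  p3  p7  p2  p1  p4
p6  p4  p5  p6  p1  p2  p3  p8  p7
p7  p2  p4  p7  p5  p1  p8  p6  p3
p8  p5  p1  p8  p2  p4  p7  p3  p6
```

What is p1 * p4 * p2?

p1 * p4 = p7
p7 * p2 = p4

p4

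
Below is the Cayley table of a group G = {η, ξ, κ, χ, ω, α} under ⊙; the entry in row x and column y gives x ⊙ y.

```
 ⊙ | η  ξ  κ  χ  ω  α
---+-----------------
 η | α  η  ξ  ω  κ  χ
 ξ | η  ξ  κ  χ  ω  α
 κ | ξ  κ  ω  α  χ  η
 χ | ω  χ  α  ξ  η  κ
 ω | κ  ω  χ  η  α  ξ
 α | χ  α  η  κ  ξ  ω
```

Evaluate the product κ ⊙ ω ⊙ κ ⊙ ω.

κ ⊙ ω = χ
χ ⊙ κ = α
α ⊙ ω = ξ
(Structurally, G here is isomorphic to the cyclic group Z_6.)

ξ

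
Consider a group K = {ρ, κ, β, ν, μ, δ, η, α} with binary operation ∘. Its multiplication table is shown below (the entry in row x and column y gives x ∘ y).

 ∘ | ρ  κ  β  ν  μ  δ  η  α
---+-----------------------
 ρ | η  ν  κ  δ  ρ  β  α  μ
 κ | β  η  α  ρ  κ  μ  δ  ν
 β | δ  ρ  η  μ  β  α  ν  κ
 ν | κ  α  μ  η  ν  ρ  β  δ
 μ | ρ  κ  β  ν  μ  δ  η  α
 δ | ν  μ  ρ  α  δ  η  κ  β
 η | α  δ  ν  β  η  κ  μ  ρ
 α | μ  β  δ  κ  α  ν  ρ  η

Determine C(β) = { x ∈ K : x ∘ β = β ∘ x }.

{β, η, μ, ν}

Compare row β with column β entry by entry.
ν ∘ β = μ = β ∘ ν, so ν commutes with β.
ρ ∘ β = κ but β ∘ ρ = δ, so ρ does not.
Collecting the elements that commute with β: C(β) = {β, η, μ, ν}.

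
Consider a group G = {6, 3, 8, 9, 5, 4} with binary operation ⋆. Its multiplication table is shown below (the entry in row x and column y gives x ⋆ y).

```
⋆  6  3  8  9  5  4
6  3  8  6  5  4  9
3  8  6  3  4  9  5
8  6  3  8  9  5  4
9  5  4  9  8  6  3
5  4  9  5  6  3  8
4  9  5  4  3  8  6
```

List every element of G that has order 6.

{4, 5}

Identity is 8. Compute the order of each non-identity element by repeated multiplication:
  6: 6 → 3 → 8  (order 3)
  3: 3 → 6 → 8  (order 3)
  9: 9 → 8  (order 2)
  5: 5 → 3 → 9 → 6 → 4 → 8  (order 6)
  4: 4 → 6 → 9 → 3 → 5 → 8  (order 6)
Elements of order 6: {4, 5}.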